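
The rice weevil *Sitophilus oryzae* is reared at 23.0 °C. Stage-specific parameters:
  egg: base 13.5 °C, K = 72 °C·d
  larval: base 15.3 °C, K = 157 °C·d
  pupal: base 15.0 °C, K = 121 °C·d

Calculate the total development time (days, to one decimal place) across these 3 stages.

43.1 days

egg: 72 / (23.0 − 13.5) = 72 / 9.5 = 7.579 d.
larval: 157 / (23.0 − 15.3) = 157 / 7.7 = 20.390 d.
pupal: 121 / (23.0 − 15.0) = 121 / 8.0 = 15.125 d.
Sum = 43.094 ≈ 43.1 days.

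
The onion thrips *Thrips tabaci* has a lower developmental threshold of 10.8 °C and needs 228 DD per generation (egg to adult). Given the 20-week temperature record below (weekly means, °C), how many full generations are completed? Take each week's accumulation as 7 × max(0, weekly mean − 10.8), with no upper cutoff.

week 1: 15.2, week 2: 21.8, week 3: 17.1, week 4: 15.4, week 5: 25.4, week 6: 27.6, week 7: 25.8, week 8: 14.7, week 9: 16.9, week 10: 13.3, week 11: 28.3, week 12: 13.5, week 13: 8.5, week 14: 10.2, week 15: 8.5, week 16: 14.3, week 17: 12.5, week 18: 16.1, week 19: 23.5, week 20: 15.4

4 generations

Weekly DD (7 × max(0, T̄ − 10.8)): 30.8, 77.0, 44.1, 32.2, 102.2, 117.6, 105.0, 27.3, 42.7, 17.5, 122.5, 18.9, 0.0, 0.0, 0.0, 24.5, 11.9, 37.1, 88.9, 32.2.
Season total = 932.4 DD.
Complete generations = ⌊932.4 / 228⌋ = 4.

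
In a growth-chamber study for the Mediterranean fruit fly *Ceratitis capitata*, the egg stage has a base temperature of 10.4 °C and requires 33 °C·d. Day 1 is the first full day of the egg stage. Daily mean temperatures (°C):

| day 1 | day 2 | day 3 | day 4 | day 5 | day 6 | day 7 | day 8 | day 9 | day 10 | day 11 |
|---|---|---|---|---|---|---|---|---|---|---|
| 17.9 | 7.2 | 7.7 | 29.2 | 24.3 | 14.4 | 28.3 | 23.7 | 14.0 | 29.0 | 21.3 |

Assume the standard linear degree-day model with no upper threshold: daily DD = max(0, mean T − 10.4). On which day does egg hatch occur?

Daily DD above 10.4 °C: 7.5, 0.0, 0.0, 18.8, 13.9, 4.0, 17.9, 13.3, 3.6, 18.6, 10.9.
Cumulative: 7.5, 7.5, 7.5, 26.3, 40.2, 44.2, 62.1, 75.4, 79.0, 97.6, 108.5.
The total first reaches 33 DD on day 5.

day 5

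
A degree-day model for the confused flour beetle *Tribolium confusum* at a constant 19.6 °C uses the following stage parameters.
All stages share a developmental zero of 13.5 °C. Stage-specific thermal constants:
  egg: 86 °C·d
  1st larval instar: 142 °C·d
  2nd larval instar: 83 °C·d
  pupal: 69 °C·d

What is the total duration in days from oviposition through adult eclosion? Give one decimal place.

62.3 days

Daily accumulation at 19.6 °C = 19.6 − 13.5 = 6.1 DD/day.
Total K = 86 + 142 + 83 + 69 = 380 DD.
Total duration = 380 / 6.1 = 62.295 ≈ 62.3 days.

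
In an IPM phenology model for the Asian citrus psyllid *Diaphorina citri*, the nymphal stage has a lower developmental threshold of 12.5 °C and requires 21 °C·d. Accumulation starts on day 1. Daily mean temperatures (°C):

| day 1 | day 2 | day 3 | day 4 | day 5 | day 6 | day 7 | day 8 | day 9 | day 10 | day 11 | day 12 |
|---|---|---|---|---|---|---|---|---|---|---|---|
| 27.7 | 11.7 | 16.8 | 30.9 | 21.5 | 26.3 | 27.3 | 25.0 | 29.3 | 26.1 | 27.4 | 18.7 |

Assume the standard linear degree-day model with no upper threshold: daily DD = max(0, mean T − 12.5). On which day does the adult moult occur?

Daily DD above 12.5 °C: 15.2, 0.0, 4.3, 18.4, 9.0, 13.8, 14.8, 12.5, 16.8, 13.6, 14.9, 6.2.
Cumulative: 15.2, 15.2, 19.5, 37.9, 46.9, 60.7, 75.5, 88.0, 104.8, 118.4, 133.3, 139.5.
The total first reaches 21 DD on day 4.

day 4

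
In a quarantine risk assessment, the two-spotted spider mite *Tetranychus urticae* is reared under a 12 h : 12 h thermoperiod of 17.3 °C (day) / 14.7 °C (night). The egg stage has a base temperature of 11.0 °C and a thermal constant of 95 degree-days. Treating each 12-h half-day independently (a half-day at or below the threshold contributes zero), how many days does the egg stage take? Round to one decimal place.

Day half: max(0, 17.3 − 11.0) × 0.5 = 6.3 × 0.5 = 3.15 DD.
Night half: max(0, 14.7 − 11.0) × 0.5 = 3.7 × 0.5 = 1.85 DD.
Per 24 h: 5.00 DD/day.
Duration = 95 / 5.00 = 19.000 ≈ 19.0 days.

19.0 days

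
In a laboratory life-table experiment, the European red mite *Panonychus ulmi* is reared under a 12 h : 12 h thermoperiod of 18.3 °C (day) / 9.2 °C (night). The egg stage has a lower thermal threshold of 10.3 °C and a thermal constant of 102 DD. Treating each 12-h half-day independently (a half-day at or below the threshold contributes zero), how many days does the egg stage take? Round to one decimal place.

25.5 days

Day half: max(0, 18.3 − 10.3) × 0.5 = 8.0 × 0.5 = 4.00 DD.
Night half: max(0, 9.2 − 10.3) × 0.5 = 0.0 × 0.5 = 0.00 DD.
Per 24 h: 4.00 DD/day.
Duration = 102 / 4.00 = 25.500 ≈ 25.5 days.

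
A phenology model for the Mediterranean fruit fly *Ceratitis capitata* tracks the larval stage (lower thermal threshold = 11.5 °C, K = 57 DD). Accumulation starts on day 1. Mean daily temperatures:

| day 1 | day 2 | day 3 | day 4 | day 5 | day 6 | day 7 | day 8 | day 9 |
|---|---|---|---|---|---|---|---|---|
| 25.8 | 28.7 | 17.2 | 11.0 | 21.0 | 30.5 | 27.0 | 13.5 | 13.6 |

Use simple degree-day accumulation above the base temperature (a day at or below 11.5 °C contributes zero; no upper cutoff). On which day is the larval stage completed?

Daily DD above 11.5 °C: 14.3, 17.2, 5.7, 0.0, 9.5, 19.0, 15.5, 2.0, 2.1.
Cumulative: 14.3, 31.5, 37.2, 37.2, 46.7, 65.7, 81.2, 83.2, 85.3.
The total first reaches 57 DD on day 6.

day 6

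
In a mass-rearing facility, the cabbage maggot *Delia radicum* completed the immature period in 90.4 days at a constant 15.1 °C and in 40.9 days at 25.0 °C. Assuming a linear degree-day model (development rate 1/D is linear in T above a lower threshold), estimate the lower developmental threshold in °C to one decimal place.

6.9 °C

Linear rate model ⇒ the product D·(T − T_b) is constant across temperatures.
90.4·(15.1 − T_b) = 40.9·(25.0 − T_b)
T_b = (90.4·15.1 − 40.9·25.0) / (90.4 − 40.9) = 342.54 / 49.5 = 6.920 °C ≈ 6.9 °C.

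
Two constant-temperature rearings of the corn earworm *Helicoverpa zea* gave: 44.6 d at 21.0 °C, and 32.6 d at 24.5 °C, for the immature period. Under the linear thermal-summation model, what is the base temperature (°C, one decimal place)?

Under the model K = D·(T − T_b), so D₁·(T₁ − T_b) = D₂·(T₂ − T_b).
44.6·(21.0 − T_b) = 32.6·(24.5 − T_b)
T_b = (44.6·21.0 − 32.6·24.5) / (44.6 − 32.6) = 137.90 / 12.0 = 11.492 °C ≈ 11.5 °C.

11.5 °C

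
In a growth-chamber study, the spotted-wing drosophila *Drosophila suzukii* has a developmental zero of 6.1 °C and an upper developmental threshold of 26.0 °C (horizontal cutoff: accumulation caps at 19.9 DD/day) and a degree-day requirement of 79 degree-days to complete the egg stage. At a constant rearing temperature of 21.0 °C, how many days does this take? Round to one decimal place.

5.3 days

Daily accumulation = 21.0 − 6.1 = 14.9 DD/day.
Duration = 79 / 14.9 = 5.302 ≈ 5.3 days.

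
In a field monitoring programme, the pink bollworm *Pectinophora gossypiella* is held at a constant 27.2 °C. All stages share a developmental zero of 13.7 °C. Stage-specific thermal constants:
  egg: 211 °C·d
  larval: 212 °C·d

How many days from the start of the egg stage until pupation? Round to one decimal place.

31.3 days

Daily accumulation at 27.2 °C = 27.2 − 13.7 = 13.5 DD/day.
Total K = 211 + 212 = 423 DD.
Total duration = 423 / 13.5 = 31.333 ≈ 31.3 days.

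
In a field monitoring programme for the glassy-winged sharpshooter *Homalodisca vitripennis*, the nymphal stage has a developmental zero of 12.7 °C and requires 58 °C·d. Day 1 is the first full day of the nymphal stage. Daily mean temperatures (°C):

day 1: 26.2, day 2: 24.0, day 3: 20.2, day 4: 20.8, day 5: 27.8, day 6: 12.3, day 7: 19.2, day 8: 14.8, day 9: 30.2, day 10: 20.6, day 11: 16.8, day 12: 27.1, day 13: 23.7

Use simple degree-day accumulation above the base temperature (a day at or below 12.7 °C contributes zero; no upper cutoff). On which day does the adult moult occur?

Daily DD above 12.7 °C: 13.5, 11.3, 7.5, 8.1, 15.1, 0.0, 6.5, 2.1, 17.5, 7.9, 4.1, 14.4, 11.0.
Cumulative: 13.5, 24.8, 32.3, 40.4, 55.5, 55.5, 62.0, 64.1, 81.6, 89.5, 93.6, 108.0, 119.0.
The total first reaches 58 DD on day 7.

day 7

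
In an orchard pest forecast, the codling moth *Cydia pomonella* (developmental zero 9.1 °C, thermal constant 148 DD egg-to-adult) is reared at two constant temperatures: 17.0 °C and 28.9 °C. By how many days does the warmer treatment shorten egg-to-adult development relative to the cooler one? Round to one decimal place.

11.3 days

At 17.0 °C: 148 / (17.0 − 9.1) = 148 / 7.9 = 18.734 d.
At 28.9 °C: 148 / (28.9 − 9.1) = 148 / 19.8 = 7.475 d.
Difference = |18.734 − 7.475| = 11.259 ≈ 11.3 days.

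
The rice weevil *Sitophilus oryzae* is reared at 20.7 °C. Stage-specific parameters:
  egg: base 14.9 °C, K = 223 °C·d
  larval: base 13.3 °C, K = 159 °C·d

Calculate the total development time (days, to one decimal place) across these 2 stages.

59.9 days

egg: 223 / (20.7 − 14.9) = 223 / 5.8 = 38.448 d.
larval: 159 / (20.7 − 13.3) = 159 / 7.4 = 21.486 d.
Sum = 59.935 ≈ 59.9 days.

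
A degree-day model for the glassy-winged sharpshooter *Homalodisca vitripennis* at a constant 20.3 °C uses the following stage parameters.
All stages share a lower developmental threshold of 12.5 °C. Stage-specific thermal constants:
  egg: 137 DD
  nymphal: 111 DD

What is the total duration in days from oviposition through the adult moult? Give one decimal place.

Daily accumulation at 20.3 °C = 20.3 − 12.5 = 7.8 DD/day.
Total K = 137 + 111 = 248 DD.
Total duration = 248 / 7.8 = 31.795 ≈ 31.8 days.

31.8 days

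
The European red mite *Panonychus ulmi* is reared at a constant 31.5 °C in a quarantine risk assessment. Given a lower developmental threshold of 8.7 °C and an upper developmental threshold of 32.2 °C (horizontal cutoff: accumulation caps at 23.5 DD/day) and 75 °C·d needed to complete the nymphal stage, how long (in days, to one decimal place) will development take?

Daily accumulation = 31.5 − 8.7 = 22.8 DD/day.
Duration = 75 / 22.8 = 3.289 ≈ 3.3 days.

3.3 days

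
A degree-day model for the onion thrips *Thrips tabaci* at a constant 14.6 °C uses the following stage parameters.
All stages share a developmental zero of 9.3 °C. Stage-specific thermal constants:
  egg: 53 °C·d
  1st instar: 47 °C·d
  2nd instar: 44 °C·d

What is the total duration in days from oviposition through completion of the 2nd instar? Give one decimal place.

27.2 days

Daily accumulation at 14.6 °C = 14.6 − 9.3 = 5.3 DD/day.
Total K = 53 + 47 + 44 = 144 DD.
Total duration = 144 / 5.3 = 27.170 ≈ 27.2 days.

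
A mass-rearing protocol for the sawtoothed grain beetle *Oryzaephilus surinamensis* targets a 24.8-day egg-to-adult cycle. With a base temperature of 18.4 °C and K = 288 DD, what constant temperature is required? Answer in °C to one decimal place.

30.0 °C

Required daily accumulation = 288 / 24.8 = 11.613 DD/day.
T = T_base + 11.613 = 18.4 + 11.613 = 30.013 ≈ 30.0 °C.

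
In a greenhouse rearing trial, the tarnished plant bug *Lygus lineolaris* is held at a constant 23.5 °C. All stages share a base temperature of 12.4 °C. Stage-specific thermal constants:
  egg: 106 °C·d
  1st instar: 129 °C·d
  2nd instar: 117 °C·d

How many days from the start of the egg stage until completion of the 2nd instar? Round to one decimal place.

31.7 days

Daily accumulation at 23.5 °C = 23.5 − 12.4 = 11.1 DD/day.
Total K = 106 + 129 + 117 = 352 DD.
Total duration = 352 / 11.1 = 31.712 ≈ 31.7 days.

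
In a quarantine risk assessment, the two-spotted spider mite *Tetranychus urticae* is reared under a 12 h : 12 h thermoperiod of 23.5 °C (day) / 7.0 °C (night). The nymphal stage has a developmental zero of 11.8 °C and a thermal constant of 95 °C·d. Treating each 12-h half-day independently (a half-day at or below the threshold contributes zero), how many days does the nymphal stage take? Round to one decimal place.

16.2 days

Day half: max(0, 23.5 − 11.8) × 0.5 = 11.7 × 0.5 = 5.85 DD.
Night half: max(0, 7.0 − 11.8) × 0.5 = 0.0 × 0.5 = 0.00 DD.
Per 24 h: 5.85 DD/day.
Duration = 95 / 5.85 = 16.239 ≈ 16.2 days.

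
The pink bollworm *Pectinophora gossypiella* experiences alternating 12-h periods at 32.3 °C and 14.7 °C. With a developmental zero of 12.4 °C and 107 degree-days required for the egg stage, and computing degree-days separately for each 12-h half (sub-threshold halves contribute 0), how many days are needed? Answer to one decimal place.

Day half: max(0, 32.3 − 12.4) × 0.5 = 19.9 × 0.5 = 9.95 DD.
Night half: max(0, 14.7 − 12.4) × 0.5 = 2.3 × 0.5 = 1.15 DD.
Per 24 h: 11.10 DD/day.
Duration = 107 / 11.10 = 9.640 ≈ 9.6 days.

9.6 days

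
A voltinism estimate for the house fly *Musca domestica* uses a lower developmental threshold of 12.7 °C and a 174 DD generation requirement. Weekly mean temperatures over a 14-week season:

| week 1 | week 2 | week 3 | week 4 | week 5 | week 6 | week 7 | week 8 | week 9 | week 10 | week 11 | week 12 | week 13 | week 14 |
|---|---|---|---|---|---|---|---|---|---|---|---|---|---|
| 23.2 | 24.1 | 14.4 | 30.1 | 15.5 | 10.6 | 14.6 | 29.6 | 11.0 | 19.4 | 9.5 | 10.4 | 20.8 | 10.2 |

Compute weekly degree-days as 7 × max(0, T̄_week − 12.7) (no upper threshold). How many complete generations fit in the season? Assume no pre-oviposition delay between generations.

Weekly DD (7 × max(0, T̄ − 12.7)): 73.5, 79.8, 11.9, 121.8, 19.6, 0.0, 13.3, 118.3, 0.0, 46.9, 0.0, 0.0, 56.7, 0.0.
Season total = 541.8 DD.
Complete generations = ⌊541.8 / 174⌋ = 3.

3 generations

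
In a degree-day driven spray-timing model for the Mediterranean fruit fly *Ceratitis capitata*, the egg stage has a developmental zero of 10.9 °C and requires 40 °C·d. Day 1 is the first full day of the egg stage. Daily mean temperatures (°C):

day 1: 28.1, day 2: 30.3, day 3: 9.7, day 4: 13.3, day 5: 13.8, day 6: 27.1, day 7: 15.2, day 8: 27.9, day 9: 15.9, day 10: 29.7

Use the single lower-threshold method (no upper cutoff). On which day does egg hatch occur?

day 5

Daily DD above 10.9 °C: 17.2, 19.4, 0.0, 2.4, 2.9, 16.2, 4.3, 17.0, 5.0, 18.8.
Cumulative: 17.2, 36.6, 36.6, 39.0, 41.9, 58.1, 62.4, 79.4, 84.4, 103.2.
The total first reaches 40 DD on day 5.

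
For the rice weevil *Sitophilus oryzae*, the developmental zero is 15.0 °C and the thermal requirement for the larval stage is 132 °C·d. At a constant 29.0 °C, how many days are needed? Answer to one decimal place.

9.4 days

Daily accumulation = 29.0 − 15.0 = 14.0 DD/day.
Duration = 132 / 14.0 = 9.429 ≈ 9.4 days.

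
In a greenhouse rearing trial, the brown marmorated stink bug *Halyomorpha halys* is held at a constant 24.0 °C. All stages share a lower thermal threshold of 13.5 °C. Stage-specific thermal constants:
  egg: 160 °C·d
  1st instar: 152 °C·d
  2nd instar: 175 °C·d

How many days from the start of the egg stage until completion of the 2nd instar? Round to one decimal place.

46.4 days

Daily accumulation at 24.0 °C = 24.0 − 13.5 = 10.5 DD/day.
Total K = 160 + 152 + 175 = 487 DD.
Total duration = 487 / 10.5 = 46.381 ≈ 46.4 days.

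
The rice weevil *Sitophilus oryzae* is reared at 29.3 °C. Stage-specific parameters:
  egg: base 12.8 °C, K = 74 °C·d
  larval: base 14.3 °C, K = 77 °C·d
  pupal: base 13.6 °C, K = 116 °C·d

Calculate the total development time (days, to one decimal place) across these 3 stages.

egg: 74 / (29.3 − 12.8) = 74 / 16.5 = 4.485 d.
larval: 77 / (29.3 − 14.3) = 77 / 15.0 = 5.133 d.
pupal: 116 / (29.3 − 13.6) = 116 / 15.7 = 7.389 d.
Sum = 17.007 ≈ 17.0 days.

17.0 days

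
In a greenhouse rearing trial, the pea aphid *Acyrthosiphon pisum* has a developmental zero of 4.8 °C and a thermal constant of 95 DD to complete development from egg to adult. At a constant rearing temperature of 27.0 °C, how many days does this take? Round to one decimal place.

Daily accumulation = 27.0 − 4.8 = 22.2 DD/day.
Duration = 95 / 22.2 = 4.279 ≈ 4.3 days.

4.3 days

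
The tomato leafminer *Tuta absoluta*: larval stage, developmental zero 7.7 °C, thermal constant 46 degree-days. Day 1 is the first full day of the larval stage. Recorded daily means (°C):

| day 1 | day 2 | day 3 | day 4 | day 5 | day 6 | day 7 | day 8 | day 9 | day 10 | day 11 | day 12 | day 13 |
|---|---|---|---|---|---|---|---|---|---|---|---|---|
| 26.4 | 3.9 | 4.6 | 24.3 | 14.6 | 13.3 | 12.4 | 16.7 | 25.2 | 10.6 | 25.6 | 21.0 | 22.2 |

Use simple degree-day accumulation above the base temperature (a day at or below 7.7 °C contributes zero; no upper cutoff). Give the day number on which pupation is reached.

Daily DD above 7.7 °C: 18.7, 0.0, 0.0, 16.6, 6.9, 5.6, 4.7, 9.0, 17.5, 2.9, 17.9, 13.3, 14.5.
Cumulative: 18.7, 18.7, 18.7, 35.3, 42.2, 47.8, 52.5, 61.5, 79.0, 81.9, 99.8, 113.1, 127.6.
The total first reaches 46 DD on day 6.

day 6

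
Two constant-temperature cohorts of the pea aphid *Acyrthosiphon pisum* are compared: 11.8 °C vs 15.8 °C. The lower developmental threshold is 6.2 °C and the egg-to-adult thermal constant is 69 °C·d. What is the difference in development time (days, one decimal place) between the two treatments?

At 11.8 °C: 69 / (11.8 − 6.2) = 69 / 5.6 = 12.321 d.
At 15.8 °C: 69 / (15.8 − 6.2) = 69 / 9.6 = 7.187 d.
Difference = |12.321 − 7.187| = 5.134 ≈ 5.1 days.

5.1 days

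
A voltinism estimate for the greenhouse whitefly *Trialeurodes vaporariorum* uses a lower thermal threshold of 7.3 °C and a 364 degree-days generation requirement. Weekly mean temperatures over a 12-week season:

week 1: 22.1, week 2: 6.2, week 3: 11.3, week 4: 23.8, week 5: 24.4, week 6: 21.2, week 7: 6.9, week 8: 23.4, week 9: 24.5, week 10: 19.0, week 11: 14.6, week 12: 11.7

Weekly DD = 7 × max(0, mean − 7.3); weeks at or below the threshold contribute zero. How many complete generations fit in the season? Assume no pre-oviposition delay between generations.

Weekly DD (7 × max(0, T̄ − 7.3)): 103.6, 0.0, 28.0, 115.5, 119.7, 97.3, 0.0, 112.7, 120.4, 81.9, 51.1, 30.8.
Season total = 861.0 DD.
Complete generations = ⌊861.0 / 364⌋ = 2.

2 generations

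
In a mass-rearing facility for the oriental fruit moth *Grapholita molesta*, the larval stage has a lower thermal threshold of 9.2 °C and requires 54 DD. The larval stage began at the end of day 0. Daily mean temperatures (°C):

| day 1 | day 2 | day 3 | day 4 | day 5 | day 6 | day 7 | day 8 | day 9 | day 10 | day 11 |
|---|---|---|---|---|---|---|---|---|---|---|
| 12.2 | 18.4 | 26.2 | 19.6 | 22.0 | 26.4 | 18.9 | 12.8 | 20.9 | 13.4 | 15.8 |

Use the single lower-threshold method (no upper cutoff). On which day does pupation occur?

Daily DD above 9.2 °C: 3.0, 9.2, 17.0, 10.4, 12.8, 17.2, 9.7, 3.6, 11.7, 4.2, 6.6.
Cumulative: 3.0, 12.2, 29.2, 39.6, 52.4, 69.6, 79.3, 82.9, 94.6, 98.8, 105.4.
The total first reaches 54 DD on day 6.

day 6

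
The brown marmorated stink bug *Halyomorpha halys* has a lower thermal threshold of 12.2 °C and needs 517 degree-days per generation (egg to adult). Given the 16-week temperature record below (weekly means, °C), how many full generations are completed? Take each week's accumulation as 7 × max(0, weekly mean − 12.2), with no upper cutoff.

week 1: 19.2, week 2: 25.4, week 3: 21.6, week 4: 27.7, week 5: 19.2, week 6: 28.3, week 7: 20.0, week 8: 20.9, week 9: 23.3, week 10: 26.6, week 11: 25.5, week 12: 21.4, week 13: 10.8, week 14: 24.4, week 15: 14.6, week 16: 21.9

2 generations

Weekly DD (7 × max(0, T̄ − 12.2)): 49.0, 92.4, 65.8, 108.5, 49.0, 112.7, 54.6, 60.9, 77.7, 100.8, 93.1, 64.4, 0.0, 85.4, 16.8, 67.9.
Season total = 1099.0 DD.
Complete generations = ⌊1099.0 / 517⌋ = 2.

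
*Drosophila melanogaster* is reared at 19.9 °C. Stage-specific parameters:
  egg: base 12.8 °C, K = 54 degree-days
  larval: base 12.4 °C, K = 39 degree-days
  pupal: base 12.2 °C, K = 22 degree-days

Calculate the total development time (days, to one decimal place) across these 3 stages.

egg: 54 / (19.9 − 12.8) = 54 / 7.1 = 7.606 d.
larval: 39 / (19.9 − 12.4) = 39 / 7.5 = 5.200 d.
pupal: 22 / (19.9 − 12.2) = 22 / 7.7 = 2.857 d.
Sum = 15.663 ≈ 15.7 days.

15.7 days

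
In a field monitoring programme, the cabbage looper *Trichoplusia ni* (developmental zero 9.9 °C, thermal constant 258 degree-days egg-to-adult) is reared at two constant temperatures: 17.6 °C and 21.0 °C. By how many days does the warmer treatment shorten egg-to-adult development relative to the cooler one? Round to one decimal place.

10.3 days

At 17.6 °C: 258 / (17.6 − 9.9) = 258 / 7.7 = 33.506 d.
At 21.0 °C: 258 / (21.0 − 9.9) = 258 / 11.1 = 23.243 d.
Difference = |33.506 − 23.243| = 10.263 ≈ 10.3 days.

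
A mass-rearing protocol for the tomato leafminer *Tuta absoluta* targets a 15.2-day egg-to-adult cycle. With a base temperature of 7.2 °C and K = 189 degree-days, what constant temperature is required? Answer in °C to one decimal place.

19.6 °C

Required daily accumulation = 189 / 15.2 = 12.434 DD/day.
T = T_base + 12.434 = 7.2 + 12.434 = 19.634 ≈ 19.6 °C.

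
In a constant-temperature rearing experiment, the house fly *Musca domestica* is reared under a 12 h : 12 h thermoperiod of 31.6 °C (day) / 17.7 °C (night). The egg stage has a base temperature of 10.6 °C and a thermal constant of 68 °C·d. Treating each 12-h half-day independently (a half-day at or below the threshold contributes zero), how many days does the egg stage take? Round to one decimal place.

Day half: max(0, 31.6 − 10.6) × 0.5 = 21.0 × 0.5 = 10.50 DD.
Night half: max(0, 17.7 − 10.6) × 0.5 = 7.1 × 0.5 = 3.55 DD.
Per 24 h: 14.05 DD/day.
Duration = 68 / 14.05 = 4.840 ≈ 4.8 days.

4.8 days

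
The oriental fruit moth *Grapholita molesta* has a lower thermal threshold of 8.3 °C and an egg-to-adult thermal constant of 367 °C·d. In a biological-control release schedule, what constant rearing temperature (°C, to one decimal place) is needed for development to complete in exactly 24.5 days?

Required daily accumulation = 367 / 24.5 = 14.980 DD/day.
T = T_base + 14.980 = 8.3 + 14.980 = 23.280 ≈ 23.3 °C.

23.3 °C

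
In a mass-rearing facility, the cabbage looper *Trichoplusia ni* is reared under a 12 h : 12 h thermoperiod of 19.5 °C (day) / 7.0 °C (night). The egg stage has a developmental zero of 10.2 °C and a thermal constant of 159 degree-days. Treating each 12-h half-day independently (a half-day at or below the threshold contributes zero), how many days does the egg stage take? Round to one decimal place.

34.2 days

Day half: max(0, 19.5 − 10.2) × 0.5 = 9.3 × 0.5 = 4.65 DD.
Night half: max(0, 7.0 − 10.2) × 0.5 = 0.0 × 0.5 = 0.00 DD.
Per 24 h: 4.65 DD/day.
Duration = 159 / 4.65 = 34.194 ≈ 34.2 days.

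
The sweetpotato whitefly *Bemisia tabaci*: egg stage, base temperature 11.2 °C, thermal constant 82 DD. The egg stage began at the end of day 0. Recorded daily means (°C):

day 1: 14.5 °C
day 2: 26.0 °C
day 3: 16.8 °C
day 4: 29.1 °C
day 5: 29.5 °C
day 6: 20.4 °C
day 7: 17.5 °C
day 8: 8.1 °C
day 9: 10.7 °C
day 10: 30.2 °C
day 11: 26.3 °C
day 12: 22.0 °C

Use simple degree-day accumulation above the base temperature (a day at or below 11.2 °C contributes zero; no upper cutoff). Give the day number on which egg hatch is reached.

Daily DD above 11.2 °C: 3.3, 14.8, 5.6, 17.9, 18.3, 9.2, 6.3, 0.0, 0.0, 19.0, 15.1, 10.8.
Cumulative: 3.3, 18.1, 23.7, 41.6, 59.9, 69.1, 75.4, 75.4, 75.4, 94.4, 109.5, 120.3.
The total first reaches 82 DD on day 10.

day 10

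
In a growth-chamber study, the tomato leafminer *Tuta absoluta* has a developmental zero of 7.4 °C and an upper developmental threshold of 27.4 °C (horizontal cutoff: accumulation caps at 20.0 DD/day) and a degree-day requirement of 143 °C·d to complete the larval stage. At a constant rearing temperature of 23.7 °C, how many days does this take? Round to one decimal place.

8.8 days

Daily accumulation = 23.7 − 7.4 = 16.3 DD/day.
Duration = 143 / 16.3 = 8.773 ≈ 8.8 days.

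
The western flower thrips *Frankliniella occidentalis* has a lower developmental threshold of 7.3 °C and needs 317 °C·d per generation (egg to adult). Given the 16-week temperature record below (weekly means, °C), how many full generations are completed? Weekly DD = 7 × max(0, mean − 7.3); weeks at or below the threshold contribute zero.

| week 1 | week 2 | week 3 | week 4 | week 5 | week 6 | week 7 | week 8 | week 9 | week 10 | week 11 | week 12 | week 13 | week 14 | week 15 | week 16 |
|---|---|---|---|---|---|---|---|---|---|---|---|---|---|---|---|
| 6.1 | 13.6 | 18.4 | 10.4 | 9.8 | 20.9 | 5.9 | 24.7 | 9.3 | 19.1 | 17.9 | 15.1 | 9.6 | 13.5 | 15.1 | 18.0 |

2 generations

Weekly DD (7 × max(0, T̄ − 7.3)): 0.0, 44.1, 77.7, 21.7, 17.5, 95.2, 0.0, 121.8, 14.0, 82.6, 74.2, 54.6, 16.1, 43.4, 54.6, 74.9.
Season total = 792.4 DD.
Complete generations = ⌊792.4 / 317⌋ = 2.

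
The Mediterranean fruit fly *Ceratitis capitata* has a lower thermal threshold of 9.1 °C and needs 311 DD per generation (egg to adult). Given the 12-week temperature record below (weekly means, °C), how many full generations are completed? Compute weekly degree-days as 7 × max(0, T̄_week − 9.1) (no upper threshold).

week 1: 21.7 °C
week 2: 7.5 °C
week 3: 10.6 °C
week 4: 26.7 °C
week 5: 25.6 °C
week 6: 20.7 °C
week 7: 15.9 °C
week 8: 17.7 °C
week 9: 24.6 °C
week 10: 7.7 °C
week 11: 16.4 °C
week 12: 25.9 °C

Weekly DD (7 × max(0, T̄ − 9.1)): 88.2, 0.0, 10.5, 123.2, 115.5, 81.2, 47.6, 60.2, 108.5, 0.0, 51.1, 117.6.
Season total = 803.6 DD.
Complete generations = ⌊803.6 / 311⌋ = 2.

2 generations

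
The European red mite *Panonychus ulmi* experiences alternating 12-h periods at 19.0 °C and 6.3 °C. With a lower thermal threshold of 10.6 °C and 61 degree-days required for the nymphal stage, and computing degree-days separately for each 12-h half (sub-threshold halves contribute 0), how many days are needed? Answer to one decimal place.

14.5 days

Day half: max(0, 19.0 − 10.6) × 0.5 = 8.4 × 0.5 = 4.20 DD.
Night half: max(0, 6.3 − 10.6) × 0.5 = 0.0 × 0.5 = 0.00 DD.
Per 24 h: 4.20 DD/day.
Duration = 61 / 4.20 = 14.524 ≈ 14.5 days.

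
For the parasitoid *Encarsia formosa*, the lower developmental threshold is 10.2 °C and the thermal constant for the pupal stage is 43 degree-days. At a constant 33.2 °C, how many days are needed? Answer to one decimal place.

1.9 days

Daily accumulation = 33.2 − 10.2 = 23.0 DD/day.
Duration = 43 / 23.0 = 1.870 ≈ 1.9 days.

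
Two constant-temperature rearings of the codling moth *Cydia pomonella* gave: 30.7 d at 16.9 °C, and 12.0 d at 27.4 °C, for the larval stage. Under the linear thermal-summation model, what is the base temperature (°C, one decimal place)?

10.2 °C

Equal thermal constants: D₁(T₁ − T_b) = D₂(T₂ − T_b).
30.7·(16.9 − T_b) = 12.0·(27.4 − T_b)
T_b = (30.7·16.9 − 12.0·27.4) / (30.7 − 12.0) = 190.03 / 18.7 = 10.162 °C ≈ 10.2 °C.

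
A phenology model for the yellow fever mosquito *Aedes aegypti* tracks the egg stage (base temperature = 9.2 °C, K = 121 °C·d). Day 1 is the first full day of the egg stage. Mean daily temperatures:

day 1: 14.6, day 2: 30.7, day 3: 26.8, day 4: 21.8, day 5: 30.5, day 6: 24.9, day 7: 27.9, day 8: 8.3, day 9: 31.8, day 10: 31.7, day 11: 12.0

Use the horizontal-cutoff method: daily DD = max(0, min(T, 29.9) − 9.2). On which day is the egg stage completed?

day 9

Daily DD above 9.2 °C (capped at 20.7): 5.4, 20.7, 17.6, 12.6, 20.7, 15.7, 18.7, 0.0, 20.7, 20.7, 2.8.
Cumulative: 5.4, 26.1, 43.7, 56.3, 77.0, 92.7, 111.4, 111.4, 132.1, 152.8, 155.6.
The total first reaches 121 DD on day 9.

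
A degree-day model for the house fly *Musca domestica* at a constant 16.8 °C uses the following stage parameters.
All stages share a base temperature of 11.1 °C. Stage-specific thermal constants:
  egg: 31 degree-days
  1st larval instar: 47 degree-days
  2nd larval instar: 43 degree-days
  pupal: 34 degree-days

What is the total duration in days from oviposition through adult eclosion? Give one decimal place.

Daily accumulation at 16.8 °C = 16.8 − 11.1 = 5.7 DD/day.
Total K = 31 + 47 + 43 + 34 = 155 DD.
Total duration = 155 / 5.7 = 27.193 ≈ 27.2 days.

27.2 days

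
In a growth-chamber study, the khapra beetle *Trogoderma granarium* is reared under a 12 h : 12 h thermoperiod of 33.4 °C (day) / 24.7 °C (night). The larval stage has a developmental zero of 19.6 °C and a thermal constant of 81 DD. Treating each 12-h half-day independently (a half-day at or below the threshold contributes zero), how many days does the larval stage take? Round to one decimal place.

Day half: max(0, 33.4 − 19.6) × 0.5 = 13.8 × 0.5 = 6.90 DD.
Night half: max(0, 24.7 − 19.6) × 0.5 = 5.1 × 0.5 = 2.55 DD.
Per 24 h: 9.45 DD/day.
Duration = 81 / 9.45 = 8.571 ≈ 8.6 days.

8.6 days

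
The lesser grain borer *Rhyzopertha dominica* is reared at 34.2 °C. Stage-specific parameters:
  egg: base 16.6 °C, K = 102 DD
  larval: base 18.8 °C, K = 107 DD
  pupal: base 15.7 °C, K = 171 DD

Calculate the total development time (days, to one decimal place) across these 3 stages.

22.0 days

egg: 102 / (34.2 − 16.6) = 102 / 17.6 = 5.795 d.
larval: 107 / (34.2 − 18.8) = 107 / 15.4 = 6.948 d.
pupal: 171 / (34.2 − 15.7) = 171 / 18.5 = 9.243 d.
Sum = 21.987 ≈ 22.0 days.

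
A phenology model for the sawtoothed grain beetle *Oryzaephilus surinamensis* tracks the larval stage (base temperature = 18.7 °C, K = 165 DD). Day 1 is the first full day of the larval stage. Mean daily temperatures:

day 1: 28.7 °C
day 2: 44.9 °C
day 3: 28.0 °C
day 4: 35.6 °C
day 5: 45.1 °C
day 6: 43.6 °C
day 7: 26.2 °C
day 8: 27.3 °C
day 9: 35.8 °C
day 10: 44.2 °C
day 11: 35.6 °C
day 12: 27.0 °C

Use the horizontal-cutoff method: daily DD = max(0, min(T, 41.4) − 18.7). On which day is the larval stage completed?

day 11

Daily DD above 18.7 °C (capped at 22.7): 10.0, 22.7, 9.3, 16.9, 22.7, 22.7, 7.5, 8.6, 17.1, 22.7, 16.9, 8.3.
Cumulative: 10.0, 32.7, 42.0, 58.9, 81.6, 104.3, 111.8, 120.4, 137.5, 160.2, 177.1, 185.4.
The total first reaches 165 DD on day 11.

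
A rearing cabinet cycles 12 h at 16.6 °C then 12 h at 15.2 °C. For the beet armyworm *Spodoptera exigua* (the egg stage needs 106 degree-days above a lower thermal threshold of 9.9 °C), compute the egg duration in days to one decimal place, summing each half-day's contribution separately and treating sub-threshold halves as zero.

Day half: max(0, 16.6 − 9.9) × 0.5 = 6.7 × 0.5 = 3.35 DD.
Night half: max(0, 15.2 − 9.9) × 0.5 = 5.3 × 0.5 = 2.65 DD.
Per 24 h: 6.00 DD/day.
Duration = 106 / 6.00 = 17.667 ≈ 17.7 days.

17.7 days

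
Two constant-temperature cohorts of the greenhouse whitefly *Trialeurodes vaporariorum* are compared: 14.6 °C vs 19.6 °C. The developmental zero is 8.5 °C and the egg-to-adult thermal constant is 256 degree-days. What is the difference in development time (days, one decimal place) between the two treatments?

At 14.6 °C: 256 / (14.6 − 8.5) = 256 / 6.1 = 41.967 d.
At 19.6 °C: 256 / (19.6 − 8.5) = 256 / 11.1 = 23.063 d.
Difference = |41.967 − 23.063| = 18.904 ≈ 18.9 days.

18.9 days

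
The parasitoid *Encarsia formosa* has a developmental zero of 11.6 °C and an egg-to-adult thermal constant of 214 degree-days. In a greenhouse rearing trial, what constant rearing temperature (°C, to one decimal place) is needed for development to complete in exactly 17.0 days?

Required daily accumulation = 214 / 17.0 = 12.588 DD/day.
T = T_base + 12.588 = 11.6 + 12.588 = 24.188 ≈ 24.2 °C.

24.2 °C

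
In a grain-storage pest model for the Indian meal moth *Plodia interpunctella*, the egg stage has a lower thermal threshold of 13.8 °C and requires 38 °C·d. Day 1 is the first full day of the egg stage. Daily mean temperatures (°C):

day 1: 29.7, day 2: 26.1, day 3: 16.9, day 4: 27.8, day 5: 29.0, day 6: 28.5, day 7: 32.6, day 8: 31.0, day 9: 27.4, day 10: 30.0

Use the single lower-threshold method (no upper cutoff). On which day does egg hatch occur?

day 4

Daily DD above 13.8 °C: 15.9, 12.3, 3.1, 14.0, 15.2, 14.7, 18.8, 17.2, 13.6, 16.2.
Cumulative: 15.9, 28.2, 31.3, 45.3, 60.5, 75.2, 94.0, 111.2, 124.8, 141.0.
The total first reaches 38 DD on day 4.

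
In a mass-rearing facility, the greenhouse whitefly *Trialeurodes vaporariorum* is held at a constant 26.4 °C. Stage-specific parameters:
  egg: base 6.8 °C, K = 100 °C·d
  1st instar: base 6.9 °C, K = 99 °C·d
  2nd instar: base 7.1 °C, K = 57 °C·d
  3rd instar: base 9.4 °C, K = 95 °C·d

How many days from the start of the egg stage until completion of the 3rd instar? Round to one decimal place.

18.7 days

egg: 100 / (26.4 − 6.8) = 100 / 19.6 = 5.102 d.
1st instar: 99 / (26.4 − 6.9) = 99 / 19.5 = 5.077 d.
2nd instar: 57 / (26.4 − 7.1) = 57 / 19.3 = 2.953 d.
3rd instar: 95 / (26.4 − 9.4) = 95 / 17.0 = 5.588 d.
Sum = 18.721 ≈ 18.7 days.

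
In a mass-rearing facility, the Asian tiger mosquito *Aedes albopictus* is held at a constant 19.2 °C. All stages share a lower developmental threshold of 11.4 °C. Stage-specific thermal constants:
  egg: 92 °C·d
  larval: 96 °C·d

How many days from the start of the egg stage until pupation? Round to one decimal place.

24.1 days

Daily accumulation at 19.2 °C = 19.2 − 11.4 = 7.8 DD/day.
Total K = 92 + 96 = 188 DD.
Total duration = 188 / 7.8 = 24.103 ≈ 24.1 days.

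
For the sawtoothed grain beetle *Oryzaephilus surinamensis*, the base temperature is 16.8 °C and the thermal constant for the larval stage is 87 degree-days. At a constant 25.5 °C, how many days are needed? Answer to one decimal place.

10.0 days

Daily accumulation = 25.5 − 16.8 = 8.7 DD/day.
Duration = 87 / 8.7 = 10.000 ≈ 10.0 days.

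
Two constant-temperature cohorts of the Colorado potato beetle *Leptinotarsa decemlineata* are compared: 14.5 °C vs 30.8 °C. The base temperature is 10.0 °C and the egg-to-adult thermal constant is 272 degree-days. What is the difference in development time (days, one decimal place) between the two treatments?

At 14.5 °C: 272 / (14.5 − 10.0) = 272 / 4.5 = 60.444 d.
At 30.8 °C: 272 / (30.8 − 10.0) = 272 / 20.8 = 13.077 d.
Difference = |60.444 − 13.077| = 47.368 ≈ 47.4 days.

47.4 days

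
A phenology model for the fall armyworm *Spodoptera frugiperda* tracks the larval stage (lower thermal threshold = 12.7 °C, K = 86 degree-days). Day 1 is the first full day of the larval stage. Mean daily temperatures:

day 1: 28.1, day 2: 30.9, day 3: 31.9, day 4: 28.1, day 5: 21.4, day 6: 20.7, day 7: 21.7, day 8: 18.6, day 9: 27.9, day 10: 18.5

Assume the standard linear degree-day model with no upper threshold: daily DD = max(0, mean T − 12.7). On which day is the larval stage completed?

day 7

Daily DD above 12.7 °C: 15.4, 18.2, 19.2, 15.4, 8.7, 8.0, 9.0, 5.9, 15.2, 5.8.
Cumulative: 15.4, 33.6, 52.8, 68.2, 76.9, 84.9, 93.9, 99.8, 115.0, 120.8.
The total first reaches 86 DD on day 7.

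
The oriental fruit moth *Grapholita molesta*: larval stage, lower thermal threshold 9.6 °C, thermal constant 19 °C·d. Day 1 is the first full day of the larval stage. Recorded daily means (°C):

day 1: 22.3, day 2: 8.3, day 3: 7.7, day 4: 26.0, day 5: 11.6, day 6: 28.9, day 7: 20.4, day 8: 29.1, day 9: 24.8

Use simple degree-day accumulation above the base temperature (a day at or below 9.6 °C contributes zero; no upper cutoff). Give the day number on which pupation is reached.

Daily DD above 9.6 °C: 12.7, 0.0, 0.0, 16.4, 2.0, 19.3, 10.8, 19.5, 15.2.
Cumulative: 12.7, 12.7, 12.7, 29.1, 31.1, 50.4, 61.2, 80.7, 95.9.
The total first reaches 19 DD on day 4.

day 4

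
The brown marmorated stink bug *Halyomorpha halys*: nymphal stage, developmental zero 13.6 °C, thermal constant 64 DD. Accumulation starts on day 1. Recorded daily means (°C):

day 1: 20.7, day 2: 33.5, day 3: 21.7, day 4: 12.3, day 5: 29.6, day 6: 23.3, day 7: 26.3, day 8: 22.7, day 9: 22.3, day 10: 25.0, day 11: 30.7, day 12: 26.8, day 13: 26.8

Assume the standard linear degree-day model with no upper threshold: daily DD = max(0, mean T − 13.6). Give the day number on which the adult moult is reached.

Daily DD above 13.6 °C: 7.1, 19.9, 8.1, 0.0, 16.0, 9.7, 12.7, 9.1, 8.7, 11.4, 17.1, 13.2, 13.2.
Cumulative: 7.1, 27.0, 35.1, 35.1, 51.1, 60.8, 73.5, 82.6, 91.3, 102.7, 119.8, 133.0, 146.2.
The total first reaches 64 DD on day 7.

day 7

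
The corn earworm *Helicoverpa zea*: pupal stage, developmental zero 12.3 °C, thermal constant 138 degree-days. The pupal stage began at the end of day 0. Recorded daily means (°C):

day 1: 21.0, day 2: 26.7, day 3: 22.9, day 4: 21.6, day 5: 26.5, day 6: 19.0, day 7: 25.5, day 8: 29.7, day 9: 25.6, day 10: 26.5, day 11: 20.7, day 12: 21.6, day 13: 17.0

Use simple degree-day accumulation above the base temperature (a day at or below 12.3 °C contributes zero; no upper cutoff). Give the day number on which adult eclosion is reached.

Daily DD above 12.3 °C: 8.7, 14.4, 10.6, 9.3, 14.2, 6.7, 13.2, 17.4, 13.3, 14.2, 8.4, 9.3, 4.7.
Cumulative: 8.7, 23.1, 33.7, 43.0, 57.2, 63.9, 77.1, 94.5, 107.8, 122.0, 130.4, 139.7, 144.4.
The total first reaches 138 DD on day 12.

day 12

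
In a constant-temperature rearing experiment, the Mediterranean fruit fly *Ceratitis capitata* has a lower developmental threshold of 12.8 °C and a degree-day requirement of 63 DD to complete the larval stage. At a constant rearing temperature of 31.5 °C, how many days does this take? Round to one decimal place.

Daily accumulation = 31.5 − 12.8 = 18.7 DD/day.
Duration = 63 / 18.7 = 3.369 ≈ 3.4 days.

3.4 days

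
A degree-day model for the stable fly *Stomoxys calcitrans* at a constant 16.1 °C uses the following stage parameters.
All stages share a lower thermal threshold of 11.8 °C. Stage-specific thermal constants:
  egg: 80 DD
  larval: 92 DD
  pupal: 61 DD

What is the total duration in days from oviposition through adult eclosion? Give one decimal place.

Daily accumulation at 16.1 °C = 16.1 − 11.8 = 4.3 DD/day.
Total K = 80 + 92 + 61 = 233 DD.
Total duration = 233 / 4.3 = 54.186 ≈ 54.2 days.

54.2 days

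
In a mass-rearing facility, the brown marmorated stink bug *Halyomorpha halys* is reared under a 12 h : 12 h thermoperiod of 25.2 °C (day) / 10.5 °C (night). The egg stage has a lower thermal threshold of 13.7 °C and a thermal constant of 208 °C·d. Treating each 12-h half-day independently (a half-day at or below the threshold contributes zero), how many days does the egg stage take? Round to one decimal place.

Day half: max(0, 25.2 − 13.7) × 0.5 = 11.5 × 0.5 = 5.75 DD.
Night half: max(0, 10.5 − 13.7) × 0.5 = 0.0 × 0.5 = 0.00 DD.
Per 24 h: 5.75 DD/day.
Duration = 208 / 5.75 = 36.174 ≈ 36.2 days.

36.2 days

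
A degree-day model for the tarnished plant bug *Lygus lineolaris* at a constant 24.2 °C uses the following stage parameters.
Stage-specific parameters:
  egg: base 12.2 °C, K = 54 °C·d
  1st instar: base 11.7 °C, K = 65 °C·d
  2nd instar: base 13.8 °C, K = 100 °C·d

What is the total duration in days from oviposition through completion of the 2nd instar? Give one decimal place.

19.3 days

egg: 54 / (24.2 − 12.2) = 54 / 12.0 = 4.500 d.
1st instar: 65 / (24.2 − 11.7) = 65 / 12.5 = 5.200 d.
2nd instar: 100 / (24.2 − 13.8) = 100 / 10.4 = 9.615 d.
Sum = 19.315 ≈ 19.3 days.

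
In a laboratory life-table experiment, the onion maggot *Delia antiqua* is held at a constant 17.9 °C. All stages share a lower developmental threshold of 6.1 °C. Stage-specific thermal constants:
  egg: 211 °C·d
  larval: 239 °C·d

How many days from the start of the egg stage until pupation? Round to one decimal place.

38.1 days

Daily accumulation at 17.9 °C = 17.9 − 6.1 = 11.8 DD/day.
Total K = 211 + 239 = 450 DD.
Total duration = 450 / 11.8 = 38.136 ≈ 38.1 days.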